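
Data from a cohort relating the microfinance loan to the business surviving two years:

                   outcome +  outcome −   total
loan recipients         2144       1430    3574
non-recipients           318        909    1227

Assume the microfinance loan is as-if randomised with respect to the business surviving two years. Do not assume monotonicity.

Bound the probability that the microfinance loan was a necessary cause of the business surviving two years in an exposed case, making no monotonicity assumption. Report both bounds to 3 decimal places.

0.568 ≤ PN ≤ 1.000

p₁ = P(outcome | exposed) = 2144/3574 = 0.59989
p₀ = P(outcome | unexposed) = 318/1227 = 0.25917
Under exogeneity alone the bounds on PN are max{0,(p₁−p₀)/p₁} ≤ PN ≤ min{1,(1−p₀)/p₁}.
  lower = (p₁ − p₀)/p₁ = 0.34072 / 0.59989 ≈ 0.5680
  upper = min{1, (1 − p₀)/p₁} = 0.74083 / 0.59989 ≈ 1.2349 → capped at 1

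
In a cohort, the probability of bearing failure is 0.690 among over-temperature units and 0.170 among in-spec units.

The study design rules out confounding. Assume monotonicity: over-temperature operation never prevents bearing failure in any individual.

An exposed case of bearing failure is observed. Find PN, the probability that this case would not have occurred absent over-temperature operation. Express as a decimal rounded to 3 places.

PN ≈ 0.754

Let p₁ = 0.69, p₀ = 0.17.
Under exogeneity and monotonicity, PN = (p₁ − p₀) / p₁.
PN = (0.69 − 0.17) / 0.69 = 0.52 / 0.69 ≈ 0.7536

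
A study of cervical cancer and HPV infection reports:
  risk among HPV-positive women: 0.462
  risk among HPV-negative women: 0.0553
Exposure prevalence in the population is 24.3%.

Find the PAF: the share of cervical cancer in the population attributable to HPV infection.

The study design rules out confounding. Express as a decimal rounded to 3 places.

Let p₁ = 0.462, p₀ = 0.0553.
Overall risk P(Y=1) = π·p₁ + (1−π)·p₀ = 0.243×0.462 + 0.757×0.0553 = 0.15413.
Under exogeneity, PAF = [P(Y=1) − p₀] / P(Y=1).
PAF = (0.15413 − 0.0553) / 0.15413 ≈ 0.6412

PAF ≈ 0.641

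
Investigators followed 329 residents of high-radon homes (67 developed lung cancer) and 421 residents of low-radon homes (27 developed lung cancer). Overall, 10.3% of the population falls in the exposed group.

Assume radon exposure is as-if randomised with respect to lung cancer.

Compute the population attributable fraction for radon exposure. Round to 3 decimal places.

p₁ = P(outcome | exposed) = 67/329 = 0.20365
p₀ = P(outcome | unexposed) = 27/421 = 0.064133
Overall risk P(Y=1) = π·p₁ + (1−π)·p₀ = 0.103×0.20365 + 0.897×0.064133 = 0.078503.
Under exogeneity, PAF = [P(Y=1) − p₀] / P(Y=1).
PAF = (0.078503 − 0.064133) / 0.078503 ≈ 0.1831

PAF ≈ 0.183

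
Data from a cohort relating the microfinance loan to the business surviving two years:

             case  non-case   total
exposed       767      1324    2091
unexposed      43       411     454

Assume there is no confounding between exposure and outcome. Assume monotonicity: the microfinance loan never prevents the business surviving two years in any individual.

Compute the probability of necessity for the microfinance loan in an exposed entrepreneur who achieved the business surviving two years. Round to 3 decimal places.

p₁ = P(outcome | exposed) = 767/2091 = 0.36681
p₀ = P(outcome | unexposed) = 43/454 = 0.094714
Under exogeneity and monotonicity, PN = (p₁ − p₀)/p₁.
PN = (0.36681 − 0.094714) / 0.36681 ≈ 0.7418

PN ≈ 0.742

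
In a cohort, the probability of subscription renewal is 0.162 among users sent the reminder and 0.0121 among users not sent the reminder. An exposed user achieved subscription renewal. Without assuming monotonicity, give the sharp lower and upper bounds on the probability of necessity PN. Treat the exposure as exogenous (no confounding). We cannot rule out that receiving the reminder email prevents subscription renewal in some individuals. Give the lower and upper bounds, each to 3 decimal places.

0.925 ≤ PN ≤ 1.000

Let p₁ = 0.162, p₀ = 0.0121.
Under exogeneity alone the bounds on PN are max{0,(p₁−p₀)/p₁} ≤ PN ≤ min{1,(1−p₀)/p₁}.
  lower = (p₁ − p₀)/p₁ = 0.1499 / 0.162 ≈ 0.9253
  upper = min{1, (1 − p₀)/p₁} = 0.9879 / 0.162 ≈ 6.0981 → capped at 1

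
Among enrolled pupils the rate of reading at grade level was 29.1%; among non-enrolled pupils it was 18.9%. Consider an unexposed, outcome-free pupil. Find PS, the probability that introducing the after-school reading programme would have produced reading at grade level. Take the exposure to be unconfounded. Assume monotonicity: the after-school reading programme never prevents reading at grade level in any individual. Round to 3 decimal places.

p₁ = 0.291, p₀ = 0.189.
Under exogeneity and monotonicity, PS = (p₁ − p₀) / (1 − p₀).
PS = (0.291 − 0.189) / (1 − 0.189) = 0.102 / 0.811 ≈ 0.1258

PS ≈ 0.126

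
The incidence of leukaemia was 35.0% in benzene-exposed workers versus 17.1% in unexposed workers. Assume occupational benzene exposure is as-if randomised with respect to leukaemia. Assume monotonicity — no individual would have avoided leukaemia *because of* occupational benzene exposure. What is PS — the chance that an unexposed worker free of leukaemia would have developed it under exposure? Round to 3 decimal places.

PS ≈ 0.216

p₁ = 0.35, p₀ = 0.171.
Under exogeneity and monotonicity, PS = (p₁ − p₀) / (1 − p₀).
PS = (0.35 − 0.171) / (1 − 0.171) = 0.179 / 0.829 ≈ 0.2159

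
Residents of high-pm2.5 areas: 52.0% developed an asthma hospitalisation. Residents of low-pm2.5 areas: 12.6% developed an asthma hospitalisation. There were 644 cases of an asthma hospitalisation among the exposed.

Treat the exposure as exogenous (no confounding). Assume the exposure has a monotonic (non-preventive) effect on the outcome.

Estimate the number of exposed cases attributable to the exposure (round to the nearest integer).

about 488 cases

p₁ = 0.52, p₀ = 0.126.
PN = (p₁ − p₀)/p₁ = (0.52 − 0.126) / 0.52 ≈ 0.75769.
Attributable cases ≈ PN × (exposed cases) = 0.75769 × 644 ≈ 487.95.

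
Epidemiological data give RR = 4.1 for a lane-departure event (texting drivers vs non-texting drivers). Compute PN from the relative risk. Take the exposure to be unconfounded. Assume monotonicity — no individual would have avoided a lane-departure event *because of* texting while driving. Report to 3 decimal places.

PN ≈ 0.756

Under exogeneity and monotonicity, PN = (RR − 1) / RR = 1 − 1/RR.
PN = (4.1 − 1) / 4.1 = 3.1 / 4.1 ≈ 0.7561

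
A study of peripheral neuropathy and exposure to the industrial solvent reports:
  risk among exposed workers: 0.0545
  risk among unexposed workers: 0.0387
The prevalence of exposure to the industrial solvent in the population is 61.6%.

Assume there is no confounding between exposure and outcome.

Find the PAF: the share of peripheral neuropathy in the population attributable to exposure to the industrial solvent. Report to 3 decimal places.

Let p₁ = 0.0545, p₀ = 0.0387.
Overall risk P(Y=1) = π·p₁ + (1−π)·p₀ = 0.616×0.0545 + 0.384×0.0387 = 0.048433.
Under exogeneity, PAF = [P(Y=1) − p₀] / P(Y=1).
PAF = (0.048433 − 0.0387) / 0.048433 ≈ 0.2010

PAF ≈ 0.201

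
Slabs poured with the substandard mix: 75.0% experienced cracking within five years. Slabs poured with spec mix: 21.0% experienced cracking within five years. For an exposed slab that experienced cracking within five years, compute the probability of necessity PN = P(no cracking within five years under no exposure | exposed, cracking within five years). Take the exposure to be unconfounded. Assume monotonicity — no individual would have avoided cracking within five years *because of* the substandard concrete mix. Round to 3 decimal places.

PN ≈ 0.720

p₁ = 0.75, p₀ = 0.21.
Under exogeneity and monotonicity, PN = (p₁ − p₀) / p₁.
PN = (0.75 − 0.21) / 0.75 = 0.54 / 0.75 ≈ 0.7200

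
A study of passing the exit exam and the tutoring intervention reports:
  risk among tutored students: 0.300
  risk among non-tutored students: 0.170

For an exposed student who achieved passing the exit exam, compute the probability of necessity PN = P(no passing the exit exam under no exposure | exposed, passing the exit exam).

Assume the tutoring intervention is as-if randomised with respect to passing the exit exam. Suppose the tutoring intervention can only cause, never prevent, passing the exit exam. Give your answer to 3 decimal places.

Let p₁ = 0.3, p₀ = 0.17.
Under exogeneity and monotonicity, PN = (p₁ − p₀) / p₁.
PN = (0.3 − 0.17) / 0.3 = 0.13 / 0.3 ≈ 0.4333

PN ≈ 0.433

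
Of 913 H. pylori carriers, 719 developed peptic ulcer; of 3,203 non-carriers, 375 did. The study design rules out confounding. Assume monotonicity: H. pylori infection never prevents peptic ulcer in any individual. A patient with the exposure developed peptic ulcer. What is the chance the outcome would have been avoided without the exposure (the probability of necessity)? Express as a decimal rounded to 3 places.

PN ≈ 0.851

p₁ = P(outcome | exposed) = 719/913 = 0.78751
p₀ = P(outcome | unexposed) = 375/3203 = 0.11708
Under exogeneity and monotonicity, PN = (p₁ − p₀) / p₁.
PN = (0.78751 − 0.11708) / 0.78751 = 0.67044 / 0.78751 ≈ 0.8513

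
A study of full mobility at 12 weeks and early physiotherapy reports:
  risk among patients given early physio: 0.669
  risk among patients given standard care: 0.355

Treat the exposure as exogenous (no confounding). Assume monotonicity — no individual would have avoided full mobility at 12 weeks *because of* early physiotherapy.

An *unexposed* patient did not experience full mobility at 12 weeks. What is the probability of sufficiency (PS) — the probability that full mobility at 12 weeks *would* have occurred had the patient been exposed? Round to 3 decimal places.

PS ≈ 0.487

Let p₁ = 0.669, p₀ = 0.355.
Under exogeneity and monotonicity, PS = (p₁ − p₀) / (1 − p₀).
PS = (0.669 − 0.355) / (1 − 0.355) = 0.314 / 0.645 ≈ 0.4868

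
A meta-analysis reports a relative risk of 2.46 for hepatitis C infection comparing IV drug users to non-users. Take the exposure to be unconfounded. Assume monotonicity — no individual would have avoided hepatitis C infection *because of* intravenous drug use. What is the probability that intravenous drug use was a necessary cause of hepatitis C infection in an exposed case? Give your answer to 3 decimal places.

PN ≈ 0.593

Under exogeneity and monotonicity, PN = (RR − 1) / RR = 1 − 1/RR.
PN = (2.46 − 1) / 2.46 = 1.46 / 2.46 ≈ 0.5935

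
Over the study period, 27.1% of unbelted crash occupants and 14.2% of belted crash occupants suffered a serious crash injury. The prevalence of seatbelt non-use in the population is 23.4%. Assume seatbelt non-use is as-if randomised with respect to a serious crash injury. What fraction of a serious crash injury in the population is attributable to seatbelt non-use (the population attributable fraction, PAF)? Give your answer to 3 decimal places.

p₁ = 0.271, p₀ = 0.142.
Overall risk P(Y=1) = π·p₁ + (1−π)·p₀ = 0.234×0.271 + 0.766×0.142 = 0.17219.
Under exogeneity, PAF = [P(Y=1) − p₀] / P(Y=1).
PAF = (0.17219 − 0.142) / 0.17219 ≈ 0.1753

PAF ≈ 0.175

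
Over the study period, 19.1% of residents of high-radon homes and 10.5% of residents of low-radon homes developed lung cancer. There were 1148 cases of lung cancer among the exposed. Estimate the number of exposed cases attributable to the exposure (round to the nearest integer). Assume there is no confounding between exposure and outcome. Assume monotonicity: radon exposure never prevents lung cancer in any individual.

about 517 cases

p₁ = 0.191, p₀ = 0.105.
PN = (p₁ − p₀)/p₁ = (0.191 − 0.105) / 0.191 ≈ 0.45026.
Attributable cases ≈ PN × (exposed cases) = 0.45026 × 1148 ≈ 516.90.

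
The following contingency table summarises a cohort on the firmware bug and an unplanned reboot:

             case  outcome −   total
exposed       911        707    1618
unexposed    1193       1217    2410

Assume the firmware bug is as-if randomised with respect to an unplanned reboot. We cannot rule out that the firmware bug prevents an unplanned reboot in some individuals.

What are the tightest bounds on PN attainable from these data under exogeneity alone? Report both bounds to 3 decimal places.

p₁ = P(outcome | exposed) = 911/1618 = 0.56304
p₀ = P(outcome | unexposed) = 1193/2410 = 0.49502
Under exogeneity alone the bounds on PN are max{0,(p₁−p₀)/p₁} ≤ PN ≤ min{1,(1−p₀)/p₁}.
  lower = (p₁ − p₀)/p₁ = 0.06802 / 0.56304 ≈ 0.1208
  upper = min{1, (1 − p₀)/p₁} = 0.50498 / 0.56304 ≈ 0.8969

0.121 ≤ PN ≤ 0.897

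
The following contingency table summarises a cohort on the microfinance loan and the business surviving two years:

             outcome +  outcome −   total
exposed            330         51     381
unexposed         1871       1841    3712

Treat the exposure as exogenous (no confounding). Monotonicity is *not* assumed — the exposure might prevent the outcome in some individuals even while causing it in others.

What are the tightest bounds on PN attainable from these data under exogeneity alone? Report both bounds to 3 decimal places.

p₁ = P(outcome | exposed) = 330/381 = 0.86614
p₀ = P(outcome | unexposed) = 1871/3712 = 0.50404
Under exogeneity alone the bounds on PN are max{0,(p₁−p₀)/p₁} ≤ PN ≤ min{1,(1−p₀)/p₁}.
  lower = (p₁ − p₀)/p₁ = 0.3621 / 0.86614 ≈ 0.4181
  upper = min{1, (1 − p₀)/p₁} = 0.49596 / 0.86614 ≈ 0.5726

0.418 ≤ PN ≤ 0.573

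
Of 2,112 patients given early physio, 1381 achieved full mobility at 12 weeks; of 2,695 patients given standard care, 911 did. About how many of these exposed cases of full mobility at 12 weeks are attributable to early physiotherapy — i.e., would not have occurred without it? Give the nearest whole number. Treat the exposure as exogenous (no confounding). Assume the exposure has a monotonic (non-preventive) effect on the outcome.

about 667 cases

p₁ = P(outcome | exposed) = 1381/2112 = 0.65388
p₀ = P(outcome | unexposed) = 911/2695 = 0.33803
PN = (p₁ − p₀)/p₁ = (0.65388 − 0.33803) / 0.65388 ≈ 0.48304.
Attributable cases ≈ PN × (exposed cases) = 0.48304 × 1381 ≈ 667.07.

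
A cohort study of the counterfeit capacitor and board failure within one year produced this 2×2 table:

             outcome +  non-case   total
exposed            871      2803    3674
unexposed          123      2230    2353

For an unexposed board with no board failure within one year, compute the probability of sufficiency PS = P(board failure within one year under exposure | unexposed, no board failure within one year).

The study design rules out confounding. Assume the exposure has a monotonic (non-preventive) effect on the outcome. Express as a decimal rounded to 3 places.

p₁ = P(outcome | exposed) = 871/3674 = 0.23707
p₀ = P(outcome | unexposed) = 123/2353 = 0.052274
Under exogeneity and monotonicity, PS = (p₁ − p₀) / (1 − p₀).
PS = (0.23707 − 0.052274) / (1 − 0.052274) = 0.1848 / 0.94773 ≈ 0.1950

PS ≈ 0.195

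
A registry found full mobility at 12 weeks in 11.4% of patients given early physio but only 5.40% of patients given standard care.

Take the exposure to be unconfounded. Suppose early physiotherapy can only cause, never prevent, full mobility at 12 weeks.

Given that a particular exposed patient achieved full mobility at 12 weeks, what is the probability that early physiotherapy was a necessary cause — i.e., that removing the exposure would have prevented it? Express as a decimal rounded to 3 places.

PN ≈ 0.526

p₁ = 0.114, p₀ = 0.054.
Under exogeneity and monotonicity, PN = (p₁ − p₀) / p₁.
PN = (0.114 − 0.054) / 0.114 = 0.06 / 0.114 ≈ 0.5263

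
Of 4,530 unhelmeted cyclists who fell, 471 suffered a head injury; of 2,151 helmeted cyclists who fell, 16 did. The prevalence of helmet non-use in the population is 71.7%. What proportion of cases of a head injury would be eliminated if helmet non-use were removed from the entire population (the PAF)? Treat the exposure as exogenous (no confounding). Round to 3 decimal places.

p₁ = P(outcome | exposed) = 471/4530 = 0.10397
p₀ = P(outcome | unexposed) = 16/2151 = 0.0074384
Overall risk P(Y=1) = π·p₁ + (1−π)·p₀ = 0.717×0.10397 + 0.283×0.0074384 = 0.076654.
Under exogeneity, PAF = [P(Y=1) − p₀] / P(Y=1).
PAF = (0.076654 − 0.0074384) / 0.076654 ≈ 0.9030

PAF ≈ 0.903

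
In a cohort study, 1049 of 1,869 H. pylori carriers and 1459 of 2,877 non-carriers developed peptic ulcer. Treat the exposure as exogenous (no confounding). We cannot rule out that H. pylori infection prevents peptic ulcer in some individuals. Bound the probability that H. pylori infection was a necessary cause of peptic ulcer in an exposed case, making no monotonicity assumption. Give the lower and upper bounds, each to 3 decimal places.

p₁ = P(outcome | exposed) = 1049/1869 = 0.56126
p₀ = P(outcome | unexposed) = 1459/2877 = 0.50713
Under exogeneity alone the bounds on PN are max{0,(p₁−p₀)/p₁} ≤ PN ≤ min{1,(1−p₀)/p₁}.
  lower = (p₁ − p₀)/p₁ = 0.054137 / 0.56126 ≈ 0.0965
  upper = min{1, (1 − p₀)/p₁} = 0.49287 / 0.56126 ≈ 0.8782

0.096 ≤ PN ≤ 0.878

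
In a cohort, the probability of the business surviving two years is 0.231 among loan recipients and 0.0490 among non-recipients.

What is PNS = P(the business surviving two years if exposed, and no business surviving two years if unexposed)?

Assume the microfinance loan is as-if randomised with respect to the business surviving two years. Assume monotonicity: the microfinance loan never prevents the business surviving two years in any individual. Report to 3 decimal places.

Let p₁ = 0.231, p₀ = 0.049.
Under exogeneity and monotonicity, PNS = p₁ − p₀.
PNS = 0.231 − 0.049 = 0.182

PNS ≈ 0.182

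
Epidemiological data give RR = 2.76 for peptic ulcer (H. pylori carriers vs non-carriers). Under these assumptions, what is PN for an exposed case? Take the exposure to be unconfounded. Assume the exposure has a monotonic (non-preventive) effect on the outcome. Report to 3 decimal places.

Under exogeneity and monotonicity, PN = (RR − 1) / RR = 1 − 1/RR.
PN = (2.76 − 1) / 2.76 = 1.76 / 2.76 ≈ 0.6377

PN ≈ 0.638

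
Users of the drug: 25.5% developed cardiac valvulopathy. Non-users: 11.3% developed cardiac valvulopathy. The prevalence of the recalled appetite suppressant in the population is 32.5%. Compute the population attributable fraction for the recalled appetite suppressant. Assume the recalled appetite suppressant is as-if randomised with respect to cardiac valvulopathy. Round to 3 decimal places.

p₁ = 0.255, p₀ = 0.113.
Overall risk P(Y=1) = π·p₁ + (1−π)·p₀ = 0.325×0.255 + 0.675×0.113 = 0.15915.
Under exogeneity, PAF = [P(Y=1) − p₀] / P(Y=1).
PAF = (0.15915 − 0.113) / 0.15915 ≈ 0.2900

PAF ≈ 0.290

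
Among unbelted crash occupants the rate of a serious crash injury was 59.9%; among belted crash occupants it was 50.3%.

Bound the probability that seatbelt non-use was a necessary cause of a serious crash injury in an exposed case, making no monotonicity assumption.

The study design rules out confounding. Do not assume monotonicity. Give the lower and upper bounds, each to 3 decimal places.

p₁ = 0.599, p₀ = 0.503.
Under exogeneity alone the bounds on PN are max{0,(p₁−p₀)/p₁} ≤ PN ≤ min{1,(1−p₀)/p₁}.
  lower = (p₁ − p₀)/p₁ = 0.096 / 0.599 ≈ 0.1603
  upper = min{1, (1 − p₀)/p₁} = 0.497 / 0.599 ≈ 0.8297

0.160 ≤ PN ≤ 0.830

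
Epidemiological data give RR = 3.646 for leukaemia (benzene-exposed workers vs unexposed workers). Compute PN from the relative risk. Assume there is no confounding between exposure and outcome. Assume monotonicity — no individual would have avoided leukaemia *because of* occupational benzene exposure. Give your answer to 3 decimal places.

PN ≈ 0.726

Under exogeneity and monotonicity, PN = (RR − 1) / RR = 1 − 1/RR.
PN = (3.646 − 1) / 3.646 = 2.646 / 3.646 ≈ 0.7257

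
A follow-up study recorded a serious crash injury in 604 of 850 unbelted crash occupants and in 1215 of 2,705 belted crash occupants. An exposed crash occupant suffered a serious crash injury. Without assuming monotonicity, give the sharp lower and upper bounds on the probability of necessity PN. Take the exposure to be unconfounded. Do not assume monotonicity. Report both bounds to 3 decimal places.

0.368 ≤ PN ≤ 0.775

p₁ = P(outcome | exposed) = 604/850 = 0.71059
p₀ = P(outcome | unexposed) = 1215/2705 = 0.44917
Under exogeneity alone the bounds on PN are max{0,(p₁−p₀)/p₁} ≤ PN ≤ min{1,(1−p₀)/p₁}.
  lower = (p₁ − p₀)/p₁ = 0.26142 / 0.71059 ≈ 0.3679
  upper = min{1, (1 − p₀)/p₁} = 0.55083 / 0.71059 ≈ 0.7752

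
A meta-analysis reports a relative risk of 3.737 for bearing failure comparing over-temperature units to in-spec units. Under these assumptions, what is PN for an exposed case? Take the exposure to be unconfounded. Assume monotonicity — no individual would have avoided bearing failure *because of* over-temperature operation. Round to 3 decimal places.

PN ≈ 0.732

Under exogeneity and monotonicity, PN = (RR − 1) / RR = 1 − 1/RR.
PN = (3.737 − 1) / 3.737 = 2.737 / 3.737 ≈ 0.7324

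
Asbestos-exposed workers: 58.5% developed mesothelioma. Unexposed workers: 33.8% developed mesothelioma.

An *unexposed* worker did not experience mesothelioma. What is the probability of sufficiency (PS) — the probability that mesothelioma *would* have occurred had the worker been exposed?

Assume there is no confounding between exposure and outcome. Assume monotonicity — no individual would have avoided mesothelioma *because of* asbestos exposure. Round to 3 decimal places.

p₁ = 0.585, p₀ = 0.338.
Under exogeneity and monotonicity, PS = (p₁ − p₀) / (1 − p₀).
PS = (0.585 − 0.338) / (1 − 0.338) = 0.247 / 0.662 ≈ 0.3731

PS ≈ 0.373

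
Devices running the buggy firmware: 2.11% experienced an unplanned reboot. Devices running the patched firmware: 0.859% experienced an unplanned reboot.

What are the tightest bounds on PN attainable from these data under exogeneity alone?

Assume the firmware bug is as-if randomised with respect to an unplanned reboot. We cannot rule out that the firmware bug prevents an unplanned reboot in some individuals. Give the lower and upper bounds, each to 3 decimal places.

0.593 ≤ PN ≤ 1.000

p₁ = 0.0211, p₀ = 0.00859.
Under exogeneity alone the bounds on PN are max{0,(p₁−p₀)/p₁} ≤ PN ≤ min{1,(1−p₀)/p₁}.
  lower = (p₁ − p₀)/p₁ = 0.01251 / 0.0211 ≈ 0.5929
  upper = min{1, (1 − p₀)/p₁} = 0.99141 / 0.0211 ≈ 46.9863 → capped at 1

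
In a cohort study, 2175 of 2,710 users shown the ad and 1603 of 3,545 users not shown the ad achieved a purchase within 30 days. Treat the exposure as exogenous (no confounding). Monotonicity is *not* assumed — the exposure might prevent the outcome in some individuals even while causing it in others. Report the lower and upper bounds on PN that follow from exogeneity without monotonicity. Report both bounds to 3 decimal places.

0.437 ≤ PN ≤ 0.683

p₁ = P(outcome | exposed) = 2175/2710 = 0.80258
p₀ = P(outcome | unexposed) = 1603/3545 = 0.45219
Under exogeneity alone the bounds on PN are max{0,(p₁−p₀)/p₁} ≤ PN ≤ min{1,(1−p₀)/p₁}.
  lower = (p₁ − p₀)/p₁ = 0.3504 / 0.80258 ≈ 0.4366
  upper = min{1, (1 − p₀)/p₁} = 0.54781 / 0.80258 ≈ 0.6826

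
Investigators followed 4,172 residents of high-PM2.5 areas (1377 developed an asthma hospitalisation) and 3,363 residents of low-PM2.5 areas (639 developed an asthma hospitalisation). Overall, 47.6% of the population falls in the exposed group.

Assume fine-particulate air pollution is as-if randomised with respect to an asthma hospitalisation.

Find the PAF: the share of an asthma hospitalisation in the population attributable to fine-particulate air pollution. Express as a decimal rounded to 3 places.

PAF ≈ 0.260

p₁ = P(outcome | exposed) = 1377/4172 = 0.33006
p₀ = P(outcome | unexposed) = 639/3363 = 0.19001
Overall risk P(Y=1) = π·p₁ + (1−π)·p₀ = 0.476×0.33006 + 0.524×0.19001 = 0.25667.
Under exogeneity, PAF = [P(Y=1) − p₀] / P(Y=1).
PAF = (0.25667 − 0.19001) / 0.25667 ≈ 0.2597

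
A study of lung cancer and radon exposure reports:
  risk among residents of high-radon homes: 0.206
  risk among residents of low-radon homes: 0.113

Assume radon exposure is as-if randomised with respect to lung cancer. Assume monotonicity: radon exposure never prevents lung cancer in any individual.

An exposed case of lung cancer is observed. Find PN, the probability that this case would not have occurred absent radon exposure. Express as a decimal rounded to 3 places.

Let p₁ = 0.206, p₀ = 0.113.
Under exogeneity and monotonicity, PN = (p₁ − p₀) / p₁.
PN = (0.206 − 0.113) / 0.206 = 0.093 / 0.206 ≈ 0.4515

PN ≈ 0.451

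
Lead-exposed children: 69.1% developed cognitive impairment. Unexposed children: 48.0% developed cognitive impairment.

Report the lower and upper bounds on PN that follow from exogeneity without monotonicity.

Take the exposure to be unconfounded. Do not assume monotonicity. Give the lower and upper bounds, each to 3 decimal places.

0.305 ≤ PN ≤ 0.753

p₁ = 0.691, p₀ = 0.48.
Under exogeneity alone the bounds on PN are max{0,(p₁−p₀)/p₁} ≤ PN ≤ min{1,(1−p₀)/p₁}.
  lower = (p₁ − p₀)/p₁ = 0.211 / 0.691 ≈ 0.3054
  upper = min{1, (1 − p₀)/p₁} = 0.52 / 0.691 ≈ 0.7525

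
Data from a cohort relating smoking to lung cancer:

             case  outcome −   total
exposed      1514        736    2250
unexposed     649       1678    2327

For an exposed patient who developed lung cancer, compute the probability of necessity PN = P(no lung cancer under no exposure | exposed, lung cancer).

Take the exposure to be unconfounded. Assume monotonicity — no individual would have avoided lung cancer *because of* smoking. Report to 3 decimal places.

p₁ = P(outcome | exposed) = 1514/2250 = 0.67289
p₀ = P(outcome | unexposed) = 649/2327 = 0.2789
Under exogeneity and monotonicity, PN = (p₁ − p₀) / p₁.
PN = (0.67289 − 0.2789) / 0.67289 = 0.39399 / 0.67289 ≈ 0.5855

PN ≈ 0.586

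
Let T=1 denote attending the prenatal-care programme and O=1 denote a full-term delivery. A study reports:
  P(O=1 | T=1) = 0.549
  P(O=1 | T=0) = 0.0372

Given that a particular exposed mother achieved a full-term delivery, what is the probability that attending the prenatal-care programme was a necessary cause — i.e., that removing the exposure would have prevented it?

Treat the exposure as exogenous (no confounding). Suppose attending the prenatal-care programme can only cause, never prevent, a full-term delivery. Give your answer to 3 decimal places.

Let p₁ = 0.549, p₀ = 0.0372.
Under exogeneity and monotonicity, PN = (p₁ − p₀) / p₁.
PN = (0.549 − 0.0372) / 0.549 = 0.5118 / 0.549 ≈ 0.9322

PN ≈ 0.932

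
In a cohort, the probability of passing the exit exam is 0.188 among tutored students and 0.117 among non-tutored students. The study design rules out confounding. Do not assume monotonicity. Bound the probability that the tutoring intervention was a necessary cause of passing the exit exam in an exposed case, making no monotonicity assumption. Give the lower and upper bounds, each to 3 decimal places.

0.378 ≤ PN ≤ 1.000

Let p₁ = 0.188, p₀ = 0.117.
Under exogeneity alone the bounds on PN are max{0,(p₁−p₀)/p₁} ≤ PN ≤ min{1,(1−p₀)/p₁}.
  lower = (p₁ − p₀)/p₁ = 0.071 / 0.188 ≈ 0.3777
  upper = min{1, (1 − p₀)/p₁} = 0.883 / 0.188 ≈ 4.6968 → capped at 1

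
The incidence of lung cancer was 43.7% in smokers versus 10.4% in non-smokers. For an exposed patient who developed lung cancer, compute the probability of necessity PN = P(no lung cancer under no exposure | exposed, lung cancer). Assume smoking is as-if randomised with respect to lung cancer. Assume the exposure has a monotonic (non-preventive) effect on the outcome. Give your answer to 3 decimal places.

PN ≈ 0.762

p₁ = 0.437, p₀ = 0.104.
Under exogeneity and monotonicity, PN = (p₁ − p₀) / p₁.
PN = (0.437 − 0.104) / 0.437 = 0.333 / 0.437 ≈ 0.7620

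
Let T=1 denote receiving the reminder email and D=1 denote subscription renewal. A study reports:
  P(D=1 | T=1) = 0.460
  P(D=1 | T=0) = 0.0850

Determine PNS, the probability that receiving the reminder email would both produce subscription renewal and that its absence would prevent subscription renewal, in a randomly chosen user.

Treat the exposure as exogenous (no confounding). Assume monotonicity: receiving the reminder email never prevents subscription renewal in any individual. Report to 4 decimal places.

Let p₁ = 0.46, p₀ = 0.085.
Under exogeneity and monotonicity, PNS = p₁ − p₀.
PNS = 0.46 − 0.085 = 0.375

PNS ≈ 0.3750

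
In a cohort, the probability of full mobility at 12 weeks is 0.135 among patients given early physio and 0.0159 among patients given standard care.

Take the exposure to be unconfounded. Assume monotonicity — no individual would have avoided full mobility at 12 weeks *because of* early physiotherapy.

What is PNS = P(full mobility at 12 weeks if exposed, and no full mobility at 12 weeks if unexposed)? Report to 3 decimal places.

PNS ≈ 0.119

Let p₁ = 0.135, p₀ = 0.0159.
Under exogeneity and monotonicity, PNS = p₁ − p₀.
PNS = 0.135 − 0.0159 = 0.1191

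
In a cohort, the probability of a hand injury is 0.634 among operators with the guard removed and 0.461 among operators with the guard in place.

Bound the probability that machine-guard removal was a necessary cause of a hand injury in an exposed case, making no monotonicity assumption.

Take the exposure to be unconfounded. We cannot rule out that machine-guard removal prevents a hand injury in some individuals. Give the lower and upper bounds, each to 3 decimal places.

Let p₁ = 0.634, p₀ = 0.461.
Under exogeneity alone the bounds on PN are max{0,(p₁−p₀)/p₁} ≤ PN ≤ min{1,(1−p₀)/p₁}.
  lower = (p₁ − p₀)/p₁ = 0.173 / 0.634 ≈ 0.2729
  upper = min{1, (1 − p₀)/p₁} = 0.539 / 0.634 ≈ 0.8502

0.273 ≤ PN ≤ 0.850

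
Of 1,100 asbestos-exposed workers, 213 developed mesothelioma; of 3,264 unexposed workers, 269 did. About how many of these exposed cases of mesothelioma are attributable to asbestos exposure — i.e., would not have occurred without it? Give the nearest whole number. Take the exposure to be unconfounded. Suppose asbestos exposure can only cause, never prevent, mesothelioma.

p₁ = P(outcome | exposed) = 213/1100 = 0.19364
p₀ = P(outcome | unexposed) = 269/3264 = 0.082414
PN = (p₁ − p₀)/p₁ = (0.19364 − 0.082414) / 0.19364 ≈ 0.57439.
Attributable cases ≈ PN × (exposed cases) = 0.57439 × 213 ≈ 122.34.

about 122 cases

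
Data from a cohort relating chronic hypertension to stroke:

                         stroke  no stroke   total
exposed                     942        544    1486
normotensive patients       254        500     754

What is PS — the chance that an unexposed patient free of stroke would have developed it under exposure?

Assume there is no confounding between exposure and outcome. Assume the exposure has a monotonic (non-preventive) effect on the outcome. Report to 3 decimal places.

PS ≈ 0.448

p₁ = P(outcome | exposed) = 942/1486 = 0.63392
p₀ = P(outcome | unexposed) = 254/754 = 0.33687
Under exogeneity and monotonicity, PS = (p₁ − p₀)/(1 − p₀).
PS = (0.63392 − 0.33687) / 0.66313 ≈ 0.4479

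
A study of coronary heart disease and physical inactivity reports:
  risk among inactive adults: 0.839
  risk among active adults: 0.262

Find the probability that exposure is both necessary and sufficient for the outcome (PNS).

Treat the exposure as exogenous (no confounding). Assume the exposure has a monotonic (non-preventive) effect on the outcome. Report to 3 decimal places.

Let p₁ = 0.839, p₀ = 0.262.
Under exogeneity and monotonicity, PNS = p₁ − p₀.
PNS = 0.839 − 0.262 = 0.577

PNS ≈ 0.577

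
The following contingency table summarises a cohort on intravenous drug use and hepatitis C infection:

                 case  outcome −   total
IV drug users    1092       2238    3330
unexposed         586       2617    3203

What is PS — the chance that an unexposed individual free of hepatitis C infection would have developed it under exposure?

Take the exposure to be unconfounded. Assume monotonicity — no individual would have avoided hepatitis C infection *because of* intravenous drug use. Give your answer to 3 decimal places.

PS ≈ 0.177

p₁ = P(outcome | exposed) = 1092/3330 = 0.32793
p₀ = P(outcome | unexposed) = 586/3203 = 0.18295
Under exogeneity and monotonicity, PS = (p₁ − p₀)/(1 − p₀).
PS = (0.32793 − 0.18295) / 0.81705 ≈ 0.1774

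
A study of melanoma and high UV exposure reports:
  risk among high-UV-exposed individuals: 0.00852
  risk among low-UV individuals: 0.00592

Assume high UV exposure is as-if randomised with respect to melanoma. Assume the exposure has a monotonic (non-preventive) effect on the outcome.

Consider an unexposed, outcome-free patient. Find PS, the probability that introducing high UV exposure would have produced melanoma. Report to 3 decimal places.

Let p₁ = 0.00852, p₀ = 0.00592.
Under exogeneity and monotonicity, PS = (p₁ − p₀) / (1 − p₀).
PS = (0.00852 − 0.00592) / (1 − 0.00592) = 0.0026 / 0.99408 ≈ 0.0026

PS ≈ 0.003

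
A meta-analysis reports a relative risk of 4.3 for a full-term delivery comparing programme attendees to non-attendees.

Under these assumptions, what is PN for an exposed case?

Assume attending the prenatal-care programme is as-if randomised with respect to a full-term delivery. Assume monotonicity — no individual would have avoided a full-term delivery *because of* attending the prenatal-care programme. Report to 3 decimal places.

Under exogeneity and monotonicity, PN = (RR − 1) / RR = 1 − 1/RR.
PN = (4.3 − 1) / 4.3 = 3.3 / 4.3 ≈ 0.7674

PN ≈ 0.767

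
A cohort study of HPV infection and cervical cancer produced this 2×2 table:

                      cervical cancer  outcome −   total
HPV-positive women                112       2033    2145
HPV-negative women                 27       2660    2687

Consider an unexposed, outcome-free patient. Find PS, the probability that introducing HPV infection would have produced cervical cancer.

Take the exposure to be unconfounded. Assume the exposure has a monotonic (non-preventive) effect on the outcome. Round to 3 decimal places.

PS ≈ 0.043

p₁ = P(outcome | exposed) = 112/2145 = 0.052214
p₀ = P(outcome | unexposed) = 27/2687 = 0.010048
Under exogeneity and monotonicity, PS = (p₁ − p₀) / (1 − p₀).
PS = (0.052214 − 0.010048) / (1 − 0.010048) = 0.042166 / 0.98995 ≈ 0.0426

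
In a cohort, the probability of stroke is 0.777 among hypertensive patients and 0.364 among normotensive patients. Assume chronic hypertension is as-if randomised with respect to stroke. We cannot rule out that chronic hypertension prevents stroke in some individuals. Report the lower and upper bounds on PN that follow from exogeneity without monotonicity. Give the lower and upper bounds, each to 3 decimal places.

0.532 ≤ PN ≤ 0.819

Let p₁ = 0.777, p₀ = 0.364.
Under exogeneity alone the bounds on PN are max{0,(p₁−p₀)/p₁} ≤ PN ≤ min{1,(1−p₀)/p₁}.
  lower = (p₁ − p₀)/p₁ = 0.413 / 0.777 ≈ 0.5315
  upper = min{1, (1 − p₀)/p₁} = 0.636 / 0.777 ≈ 0.8185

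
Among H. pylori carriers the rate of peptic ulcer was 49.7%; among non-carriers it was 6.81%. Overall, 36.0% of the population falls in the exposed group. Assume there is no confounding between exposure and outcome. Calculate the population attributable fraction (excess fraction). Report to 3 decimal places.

p₁ = 0.497, p₀ = 0.0681.
Overall risk P(Y=1) = π·p₁ + (1−π)·p₀ = 0.36×0.497 + 0.64×0.0681 = 0.2225.
Under exogeneity, PAF = [P(Y=1) − p₀] / P(Y=1).
PAF = (0.2225 − 0.0681) / 0.2225 ≈ 0.6939

PAF ≈ 0.694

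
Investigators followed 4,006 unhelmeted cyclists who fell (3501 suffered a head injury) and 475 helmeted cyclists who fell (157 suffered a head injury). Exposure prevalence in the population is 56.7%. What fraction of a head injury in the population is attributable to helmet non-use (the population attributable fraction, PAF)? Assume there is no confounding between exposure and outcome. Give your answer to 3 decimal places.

p₁ = P(outcome | exposed) = 3501/4006 = 0.87394
p₀ = P(outcome | unexposed) = 157/475 = 0.33053
Overall risk P(Y=1) = π·p₁ + (1−π)·p₀ = 0.567×0.87394 + 0.433×0.33053 = 0.63864.
Under exogeneity, PAF = [P(Y=1) − p₀] / P(Y=1).
PAF = (0.63864 − 0.33053) / 0.63864 ≈ 0.4825

PAF ≈ 0.482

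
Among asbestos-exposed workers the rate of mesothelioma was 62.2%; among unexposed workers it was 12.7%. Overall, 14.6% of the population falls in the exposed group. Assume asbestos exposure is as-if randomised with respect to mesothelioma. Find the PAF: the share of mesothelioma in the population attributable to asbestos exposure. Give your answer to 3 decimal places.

PAF ≈ 0.363

p₁ = 0.622, p₀ = 0.127.
Overall risk P(Y=1) = π·p₁ + (1−π)·p₀ = 0.146×0.622 + 0.854×0.127 = 0.19927.
Under exogeneity, PAF = [P(Y=1) − p₀] / P(Y=1).
PAF = (0.19927 − 0.127) / 0.19927 ≈ 0.3627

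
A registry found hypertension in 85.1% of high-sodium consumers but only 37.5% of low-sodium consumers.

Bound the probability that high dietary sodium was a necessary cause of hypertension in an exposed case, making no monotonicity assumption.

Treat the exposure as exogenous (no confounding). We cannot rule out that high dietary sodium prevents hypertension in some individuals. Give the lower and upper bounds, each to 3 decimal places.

p₁ = 0.851, p₀ = 0.375.
Under exogeneity alone the bounds on PN are max{0,(p₁−p₀)/p₁} ≤ PN ≤ min{1,(1−p₀)/p₁}.
  lower = (p₁ − p₀)/p₁ = 0.476 / 0.851 ≈ 0.5593
  upper = min{1, (1 − p₀)/p₁} = 0.625 / 0.851 ≈ 0.7344

0.559 ≤ PN ≤ 0.734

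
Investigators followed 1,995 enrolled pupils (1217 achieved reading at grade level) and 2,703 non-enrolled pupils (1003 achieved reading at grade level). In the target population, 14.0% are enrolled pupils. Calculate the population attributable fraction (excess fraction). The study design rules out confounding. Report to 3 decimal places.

PAF ≈ 0.083

p₁ = P(outcome | exposed) = 1217/1995 = 0.61003
p₀ = P(outcome | unexposed) = 1003/2703 = 0.37107
Overall risk P(Y=1) = π·p₁ + (1−π)·p₀ = 0.14×0.61003 + 0.86×0.37107 = 0.40452.
Under exogeneity, PAF = [P(Y=1) − p₀] / P(Y=1).
PAF = (0.40452 − 0.37107) / 0.40452 ≈ 0.0827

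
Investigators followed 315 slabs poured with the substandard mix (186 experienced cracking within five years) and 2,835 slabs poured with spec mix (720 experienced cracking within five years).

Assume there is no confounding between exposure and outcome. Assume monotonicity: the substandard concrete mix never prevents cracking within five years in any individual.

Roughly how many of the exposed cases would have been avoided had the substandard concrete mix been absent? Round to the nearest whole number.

p₁ = P(outcome | exposed) = 186/315 = 0.59048
p₀ = P(outcome | unexposed) = 720/2835 = 0.25397
PN = (p₁ − p₀)/p₁ = (0.59048 − 0.25397) / 0.59048 ≈ 0.56989.
Attributable cases ≈ PN × (exposed cases) = 0.56989 × 186 ≈ 106.00.

about 106 cases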